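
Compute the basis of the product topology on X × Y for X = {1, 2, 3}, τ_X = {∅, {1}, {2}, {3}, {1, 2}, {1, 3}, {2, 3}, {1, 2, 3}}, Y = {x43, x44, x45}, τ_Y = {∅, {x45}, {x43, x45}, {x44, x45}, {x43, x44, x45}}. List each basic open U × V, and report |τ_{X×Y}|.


Basis B = {∅ × ∅, {1} × {x45}, {2} × {x45}, {3} × {x45}, {1} × {x43, x45}, {1} × {x44, x45}, {1, 2} × {x45}, {1, 3} × {x45}, {2} × {x43, x45}, {2} × {x44, x45}, {2, 3} × {x45}, {3} × {x43, x45}, {3} × {x44, x45}, {1} × {x43, x44, x45}, {1, 2, 3} × {x45}, {2} × {x43, x44, x45}, {3} × {x43, x44, x45}, {1, 2} × {x43, x45}, {1, 3} × {x43, x45}, {1, 2} × {x44, x45}, {1, 3} × {x44, x45}, {2, 3} × {x43, x45}, {2, 3} × {x44, x45}, {1, 2} × {x43, x44, x45}, {1, 3} × {x43, x44, x45}, {1, 2, 3} × {x43, x45}, {1, 2, 3} × {x44, x45}, {2, 3} × {x43, x44, x45}, {1, 2, 3} × {x43, x44, x45}}; |τ_{X×Y}| = 125.

Enumerate products U × V with U ∈ τ_X, V ∈ τ_Y (deduplicated):
  ∅ × ∅ = {} (∅)
  {1} × {x45} = {(1,x45)}
  {2} × {x45} = {(2,x45)}
  {3} × {x45} = {(3,x45)}
  {1} × {x43, x45} = {(1,x43), (1,x45)}
  {1} × {x44, x45} = {(1,x44), (1,x45)}
  {1, 2} × {x45} = {(1,x45), (2,x45)}
  {1, 3} × {x45} = {(1,x45), (3,x45)}
  {2} × {x43, x45} = {(2,x43), (2,x45)}
  {2} × {x44, x45} = {(2,x44), (2,x45)}
  {2, 3} × {x45} = {(2,x45), (3,x45)}
  {3} × {x43, x45} = {(3,x43), (3,x45)}
  {3} × {x44, x45} = {(3,x44), (3,x45)}
  {1} × {x43, x44, x45} = {(1,x43), (1,x44), (1,x45)}
  {1, 2, 3} × {x45} = {(1,x45), (2,x45), (3,x45)}
  {2} × {x43, x44, x45} = {(2,x43), (2,x44), (2,x45)}
  {3} × {x43, x44, x45} = {(3,x43), (3,x44), (3,x45)}
  {1, 2} × {x43, x45} = {(1,x43), (1,x45), (2,x43), (2,x45)}
  {1, 3} × {x43, x45} = {(1,x43), (1,x45), (3,x43), (3,x45)}
  {1, 2} × {x44, x45} = {(1,x44), (1,x45), (2,x44), (2,x45)}
  {1, 3} × {x44, x45} = {(1,x44), (1,x45), (3,x44), (3,x45)}
  {2, 3} × {x43, x45} = {(2,x43), (2,x45), (3,x43), (3,x45)}
  {2, 3} × {x44, x45} = {(2,x44), (2,x45), (3,x44), (3,x45)}
  {1, 2} × {x43, x44, x45} = {(1,x43), (1,x44), (1,x45), (2,x43), (2,x44), (2,x45)}
  {1, 3} × {x43, x44, x45} = {(1,x43), (1,x44), (1,x45), (3,x43), (3,x44), (3,x45)}
  {1, 2, 3} × {x43, x45} = {(1,x43), (1,x45), (2,x43), (2,x45), (3,x43), (3,x45)}
  {1, 2, 3} × {x44, x45} = {(1,x44), (1,x45), (2,x44), (2,x45), (3,x44), (3,x45)}
  {2, 3} × {x43, x44, x45} = {(2,x43), (2,x44), (2,x45), (3,x43), (3,x44), (3,x45)}
  {1, 2, 3} × {x43, x44, x45} = {(1,x43), (1,x44), (1,x45), (2,x43), (2,x44), (2,x45), (3,x43), (3,x44), (3,x45)}
These 29 distinct sets form the basis B.
Close under arbitrary unions to get τ_{X×Y}; counting gives |τ_{X×Y}| = 125.


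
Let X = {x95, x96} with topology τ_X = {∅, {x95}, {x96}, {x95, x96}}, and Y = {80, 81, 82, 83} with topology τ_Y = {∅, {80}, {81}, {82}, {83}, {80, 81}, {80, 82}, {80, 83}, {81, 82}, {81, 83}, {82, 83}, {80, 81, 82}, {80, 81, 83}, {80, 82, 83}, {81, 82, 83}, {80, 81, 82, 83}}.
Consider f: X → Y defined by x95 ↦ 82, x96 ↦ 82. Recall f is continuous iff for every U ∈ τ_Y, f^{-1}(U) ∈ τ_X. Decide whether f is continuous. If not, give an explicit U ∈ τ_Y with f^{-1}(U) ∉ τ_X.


f IS continuous.

Compute f^{-1}(U) for each U ∈ τ_Y:
  U = ∅: f^{-1}(U) = ∅ ∈ τ_X ✓.
  U = {80}: f^{-1}(U) = ∅ ∈ τ_X ✓.
  U = {81}: f^{-1}(U) = ∅ ∈ τ_X ✓.
  U = {82}: f^{-1}(U) = {x95, x96} ∈ τ_X ✓.
  U = {83}: f^{-1}(U) = ∅ ∈ τ_X ✓.
  U = {80, 81}: f^{-1}(U) = ∅ ∈ τ_X ✓.
  U = {80, 82}: f^{-1}(U) = {x95, x96} ∈ τ_X ✓.
  U = {80, 83}: f^{-1}(U) = ∅ ∈ τ_X ✓.
  U = {81, 82}: f^{-1}(U) = {x95, x96} ∈ τ_X ✓.
  U = {81, 83}: f^{-1}(U) = ∅ ∈ τ_X ✓.
  U = {82, 83}: f^{-1}(U) = {x95, x96} ∈ τ_X ✓.
  U = {80, 81, 82}: f^{-1}(U) = {x95, x96} ∈ τ_X ✓.
  U = {80, 81, 83}: f^{-1}(U) = ∅ ∈ τ_X ✓.
  U = {80, 82, 83}: f^{-1}(U) = {x95, x96} ∈ τ_X ✓.
  U = {81, 82, 83}: f^{-1}(U) = {x95, x96} ∈ τ_X ✓.
  U = {80, 81, 82, 83}: f^{-1}(U) = {x95, x96} ∈ τ_X ✓.
Every preimage lies in τ_X, so f IS continuous.


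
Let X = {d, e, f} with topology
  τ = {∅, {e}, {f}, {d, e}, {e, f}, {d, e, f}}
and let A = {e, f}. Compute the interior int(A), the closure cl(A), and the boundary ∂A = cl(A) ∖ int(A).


int(A) = {e, f}, cl(A) = {d, e, f}, ∂A = {d}.

Closed sets in (X, τ) are complements of opens:
  closed(X, τ) = {∅, {d}, {f}, {d, e}, {d, f}, {d, e, f}}.
int(A) = ⋃ {U ∈ τ : U ⊆ A}. Opens contained in A: ∅, {e}, {f}, {e, f}.
Taking the union of these: int(A) = {e, f}.
cl(A) = ⋂ {C closed : A ⊆ C}. Closed sets containing A: {d, e, f}.
Intersecting these: cl(A) = {d, e, f}.
∂A = cl(A) ∖ int(A) = {d, e, f} ∖ {e, f} = {d}.


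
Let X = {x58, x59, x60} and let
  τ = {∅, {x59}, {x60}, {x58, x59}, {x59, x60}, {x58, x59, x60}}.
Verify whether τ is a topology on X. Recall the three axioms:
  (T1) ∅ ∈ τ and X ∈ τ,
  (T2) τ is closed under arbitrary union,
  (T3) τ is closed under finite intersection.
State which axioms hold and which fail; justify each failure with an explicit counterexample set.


τ IS a topology on X.

Axiom (T1): ∅ ∈ τ? Yes; X ∈ τ? Yes.
Axiom (T2/T3): check pairwise unions and intersections of members of τ.
All pairwise intersections and unions checked — each lies in τ. Therefore τ satisfies (T1), (T2), (T3): it IS a topology on X.


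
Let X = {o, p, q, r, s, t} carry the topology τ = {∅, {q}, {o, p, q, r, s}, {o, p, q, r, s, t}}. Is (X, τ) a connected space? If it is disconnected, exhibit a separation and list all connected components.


(X, τ) is connected.

Find clopen sets (U ∈ τ with X ∖ U ∈ τ):
  U = ∅, X ∖ U = {o, p, q, r, s, t} — both open, so U is clopen.
  U = {o, p, q, r, s, t}, X ∖ U = ∅ — both open, so U is clopen.
Only trivial clopens (∅ and X) exist, so (X, τ) is connected.
Compute connected components by grouping points that agree on all clopens:
  component: {o, p, q, r, s, t}


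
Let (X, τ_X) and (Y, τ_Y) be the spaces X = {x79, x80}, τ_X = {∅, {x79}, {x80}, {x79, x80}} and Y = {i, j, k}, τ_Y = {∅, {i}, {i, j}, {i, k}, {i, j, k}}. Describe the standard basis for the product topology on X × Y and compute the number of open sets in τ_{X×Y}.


Basis B = {∅ × ∅, {x79} × {i}, {x80} × {i}, {x79} × {i, j}, {x79} × {i, k}, {x79, x80} × {i}, {x80} × {i, j}, {x80} × {i, k}, {x79} × {i, j, k}, {x80} × {i, j, k}, {x79, x80} × {i, j}, {x79, x80} × {i, k}, {x79, x80} × {i, j, k}}; |τ_{X×Y}| = 25.

Enumerate products U × V with U ∈ τ_X, V ∈ τ_Y (deduplicated):
  ∅ × ∅ = {} (∅)
  {x79} × {i} = {(x79,i)}
  {x80} × {i} = {(x80,i)}
  {x79} × {i, j} = {(x79,i), (x79,j)}
  {x79} × {i, k} = {(x79,i), (x79,k)}
  {x79, x80} × {i} = {(x79,i), (x80,i)}
  {x80} × {i, j} = {(x80,i), (x80,j)}
  {x80} × {i, k} = {(x80,i), (x80,k)}
  {x79} × {i, j, k} = {(x79,i), (x79,j), (x79,k)}
  {x80} × {i, j, k} = {(x80,i), (x80,j), (x80,k)}
  {x79, x80} × {i, j} = {(x79,i), (x79,j), (x80,i), (x80,j)}
  {x79, x80} × {i, k} = {(x79,i), (x79,k), (x80,i), (x80,k)}
  {x79, x80} × {i, j, k} = {(x79,i), (x79,j), (x79,k), (x80,i), (x80,j), (x80,k)}
These 13 distinct sets form the basis B.
Close under arbitrary unions to get τ_{X×Y}; counting gives |τ_{X×Y}| = 25.


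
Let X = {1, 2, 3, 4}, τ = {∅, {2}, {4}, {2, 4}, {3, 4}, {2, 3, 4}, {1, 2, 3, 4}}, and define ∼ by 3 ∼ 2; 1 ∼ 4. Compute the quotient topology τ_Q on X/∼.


X/∼ = {[1=4], [2=3]}; |τ_Q| = 2.

Equivalence classes: [1=4], [2=3].
Quotient map π: X → X/∼ sends 1 ↦ [1=4], 2 ↦ [2=3], 3 ↦ [2=3], 4 ↦ [1=4].
For each subset V ⊆ X/∼, compute π^{-1}(V) ⊆ X and check whether π^{-1}(V) ∈ τ. V is open in τ_Q iff π^{-1}(V) ∈ τ.
  V = {}: π^{-1}(V) = ∅ ∈ τ ✓.
  V = {[1=4]}: π^{-1}(V) = {1, 4} ∉ τ ✗.
  V = {[2=3]}: π^{-1}(V) = {2, 3} ∉ τ ✗.
  V = {[1=4], [2=3]}: π^{-1}(V) = {1, 2, 3, 4} ∈ τ ✓.
Open sets in the quotient: τ_Q = {{}, {[1=4], [2=3]}} (2 elements).


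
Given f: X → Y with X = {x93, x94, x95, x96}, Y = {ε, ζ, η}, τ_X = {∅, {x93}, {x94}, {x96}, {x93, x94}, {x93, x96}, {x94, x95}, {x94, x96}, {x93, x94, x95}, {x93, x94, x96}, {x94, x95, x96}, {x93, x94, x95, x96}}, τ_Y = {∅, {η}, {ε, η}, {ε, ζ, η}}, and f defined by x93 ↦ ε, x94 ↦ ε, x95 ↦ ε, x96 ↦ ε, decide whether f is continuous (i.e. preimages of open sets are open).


f IS continuous.

Compute f^{-1}(U) for each U ∈ τ_Y:
  U = ∅: f^{-1}(U) = ∅ ∈ τ_X ✓.
  U = {η}: f^{-1}(U) = ∅ ∈ τ_X ✓.
  U = {ε, η}: f^{-1}(U) = {x93, x94, x95, x96} ∈ τ_X ✓.
  U = {ε, ζ, η}: f^{-1}(U) = {x93, x94, x95, x96} ∈ τ_X ✓.
Every preimage lies in τ_X, so f IS continuous.


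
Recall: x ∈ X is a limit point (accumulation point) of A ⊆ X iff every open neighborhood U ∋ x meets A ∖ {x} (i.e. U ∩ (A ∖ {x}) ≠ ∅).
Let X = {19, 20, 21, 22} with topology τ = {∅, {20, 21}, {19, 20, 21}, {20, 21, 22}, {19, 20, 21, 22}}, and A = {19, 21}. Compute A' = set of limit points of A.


A' = {19, 20, 22}

For each x ∈ X, list the open sets U ∈ τ with x ∈ U, then check whether U ∩ (A ∖ {x}) ≠ ∅ for every such U.
  x = 19: opens ∋ x are {19, 20, 21}, {19, 20, 21, 22}; each meets A ∖ {19}, so x IS a limit point.
  x = 20: opens ∋ x are {20, 21}, {19, 20, 21}, {20, 21, 22}, {19, 20, 21, 22}; each meets A ∖ {20}, so x IS a limit point.
  x = 21: open {20, 21} ∋ x has {20, 21} ∩ (A ∖ {21}) = ∅, so x is NOT a limit point.
  x = 22: opens ∋ x are {20, 21, 22}, {19, 20, 21, 22}; each meets A ∖ {22}, so x IS a limit point.
Collecting: A' = {19, 20, 22}.


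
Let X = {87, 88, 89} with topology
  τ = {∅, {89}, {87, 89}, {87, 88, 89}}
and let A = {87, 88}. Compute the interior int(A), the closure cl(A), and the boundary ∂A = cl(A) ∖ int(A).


int(A) = ∅, cl(A) = {87, 88}, ∂A = {87, 88}.

Closed sets in (X, τ) are complements of opens:
  closed(X, τ) = {∅, {88}, {87, 88}, {87, 88, 89}}.
int(A) = ⋃ {U ∈ τ : U ⊆ A}. Opens contained in A: ∅.
Taking the union of these: int(A) = ∅.
cl(A) = ⋂ {C closed : A ⊆ C}. Closed sets containing A: {87, 88}, {87, 88, 89}.
Intersecting these: cl(A) = {87, 88}.
∂A = cl(A) ∖ int(A) = {87, 88} ∖ ∅ = {87, 88}.


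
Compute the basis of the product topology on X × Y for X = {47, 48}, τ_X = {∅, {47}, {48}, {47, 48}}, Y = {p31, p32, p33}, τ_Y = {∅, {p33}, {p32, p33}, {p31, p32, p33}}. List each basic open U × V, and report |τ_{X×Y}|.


Basis B = {∅ × ∅, {47} × {p33}, {48} × {p33}, {47} × {p32, p33}, {47, 48} × {p33}, {48} × {p32, p33}, {47} × {p31, p32, p33}, {48} × {p31, p32, p33}, {47, 48} × {p32, p33}, {47, 48} × {p31, p32, p33}}; |τ_{X×Y}| = 16.

Enumerate products U × V with U ∈ τ_X, V ∈ τ_Y (deduplicated):
  ∅ × ∅ = {} (∅)
  {47} × {p33} = {(47,p33)}
  {48} × {p33} = {(48,p33)}
  {47} × {p32, p33} = {(47,p32), (47,p33)}
  {47, 48} × {p33} = {(47,p33), (48,p33)}
  {48} × {p32, p33} = {(48,p32), (48,p33)}
  {47} × {p31, p32, p33} = {(47,p31), (47,p32), (47,p33)}
  {48} × {p31, p32, p33} = {(48,p31), (48,p32), (48,p33)}
  {47, 48} × {p32, p33} = {(47,p32), (47,p33), (48,p32), (48,p33)}
  {47, 48} × {p31, p32, p33} = {(47,p31), (47,p32), (47,p33), (48,p31), (48,p32), (48,p33)}
These 10 distinct sets form the basis B.
Close under arbitrary unions to get τ_{X×Y}; counting gives |τ_{X×Y}| = 16.


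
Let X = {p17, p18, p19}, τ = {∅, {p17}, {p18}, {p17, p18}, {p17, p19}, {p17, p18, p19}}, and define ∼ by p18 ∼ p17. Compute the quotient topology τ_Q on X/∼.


X/∼ = {[p17=p18], [p19]}; |τ_Q| = 3.

Equivalence classes: [p17=p18], [p19].
Quotient map π: X → X/∼ sends p17 ↦ [p17=p18], p18 ↦ [p17=p18], p19 ↦ [p19].
For each subset V ⊆ X/∼, compute π^{-1}(V) ⊆ X and check whether π^{-1}(V) ∈ τ. V is open in τ_Q iff π^{-1}(V) ∈ τ.
  V = {}: π^{-1}(V) = ∅ ∈ τ ✓.
  V = {[p17=p18]}: π^{-1}(V) = {p17, p18} ∈ τ ✓.
  V = {[p19]}: π^{-1}(V) = {p19} ∉ τ ✗.
  V = {[p17=p18], [p19]}: π^{-1}(V) = {p17, p18, p19} ∈ τ ✓.
Open sets in the quotient: τ_Q = {{}, {[p17=p18]}, {[p17=p18], [p19]}} (3 elements).


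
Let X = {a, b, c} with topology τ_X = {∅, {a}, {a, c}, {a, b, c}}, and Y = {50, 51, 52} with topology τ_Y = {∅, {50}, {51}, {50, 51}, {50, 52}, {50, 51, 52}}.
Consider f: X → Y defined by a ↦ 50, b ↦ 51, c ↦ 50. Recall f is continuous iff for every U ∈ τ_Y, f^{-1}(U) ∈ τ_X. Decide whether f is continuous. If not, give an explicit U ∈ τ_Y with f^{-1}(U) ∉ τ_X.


f is NOT continuous.

Compute f^{-1}(U) for each U ∈ τ_Y:
  U = ∅: f^{-1}(U) = ∅ ∈ τ_X ✓.
  U = {50}: f^{-1}(U) = {a, c} ∈ τ_X ✓.
  U = {51}: f^{-1}(U) = {b} ∉ τ_X ✗.
  U = {50, 51}: f^{-1}(U) = {a, b, c} ∈ τ_X ✓.
  U = {50, 52}: f^{-1}(U) = {a, c} ∈ τ_X ✓.
  U = {50, 51, 52}: f^{-1}(U) = {a, b, c} ∈ τ_X ✓.
Found U = {51} with f^{-1}(U) = {b} not in τ_X. Therefore f is NOT continuous.


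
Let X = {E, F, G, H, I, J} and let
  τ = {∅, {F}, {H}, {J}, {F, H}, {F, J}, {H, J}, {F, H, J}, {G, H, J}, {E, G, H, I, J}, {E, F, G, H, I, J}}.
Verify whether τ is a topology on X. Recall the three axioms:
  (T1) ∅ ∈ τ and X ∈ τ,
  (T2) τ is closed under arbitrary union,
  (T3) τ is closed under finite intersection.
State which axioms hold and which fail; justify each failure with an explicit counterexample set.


τ is NOT a topology on X.

Axiom (T1): ∅ ∈ τ? Yes; X ∈ τ? Yes.
Axiom (T2/T3): check pairwise unions and intersections of members of τ.
Counterexample for (T2): {F} ∪ {G, H, J} = {F, G, H, J} ∉ τ. Therefore τ is NOT a topology.


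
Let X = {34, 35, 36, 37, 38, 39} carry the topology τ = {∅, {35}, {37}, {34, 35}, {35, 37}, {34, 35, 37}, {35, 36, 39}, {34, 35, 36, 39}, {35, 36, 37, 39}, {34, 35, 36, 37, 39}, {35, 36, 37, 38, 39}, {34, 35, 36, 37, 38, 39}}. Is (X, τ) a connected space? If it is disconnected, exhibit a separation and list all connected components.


(X, τ) is connected.

Find clopen sets (U ∈ τ with X ∖ U ∈ τ):
  U = ∅, X ∖ U = {34, 35, 36, 37, 38, 39} — both open, so U is clopen.
  U = {34, 35, 36, 37, 38, 39}, X ∖ U = ∅ — both open, so U is clopen.
Only trivial clopens (∅ and X) exist, so (X, τ) is connected.
Compute connected components by grouping points that agree on all clopens:
  component: {34, 35, 36, 37, 38, 39}


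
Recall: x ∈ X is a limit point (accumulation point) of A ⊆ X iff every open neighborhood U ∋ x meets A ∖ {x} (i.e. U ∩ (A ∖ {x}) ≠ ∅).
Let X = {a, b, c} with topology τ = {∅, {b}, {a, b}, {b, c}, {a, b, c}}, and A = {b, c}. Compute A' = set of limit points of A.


A' = {a, c}

For each x ∈ X, list the open sets U ∈ τ with x ∈ U, then check whether U ∩ (A ∖ {x}) ≠ ∅ for every such U.
  x = a: opens ∋ x are {a, b}, {a, b, c}; each meets A ∖ {a}, so x IS a limit point.
  x = b: open {b} ∋ x has {b} ∩ (A ∖ {b}) = ∅, so x is NOT a limit point.
  x = c: opens ∋ x are {b, c}, {a, b, c}; each meets A ∖ {c}, so x IS a limit point.
Collecting: A' = {a, c}.


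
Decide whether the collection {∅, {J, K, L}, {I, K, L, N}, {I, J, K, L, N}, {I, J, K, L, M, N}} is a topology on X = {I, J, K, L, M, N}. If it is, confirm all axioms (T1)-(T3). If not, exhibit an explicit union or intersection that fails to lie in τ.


τ is NOT a topology on X.

Axiom (T1): ∅ ∈ τ? Yes; X ∈ τ? Yes.
Axiom (T2/T3): check pairwise unions and intersections of members of τ.
Counterexample for (T3): {J, K, L} ∩ {I, K, L, N} = {K, L} ∉ τ. Therefore τ is NOT a topology.


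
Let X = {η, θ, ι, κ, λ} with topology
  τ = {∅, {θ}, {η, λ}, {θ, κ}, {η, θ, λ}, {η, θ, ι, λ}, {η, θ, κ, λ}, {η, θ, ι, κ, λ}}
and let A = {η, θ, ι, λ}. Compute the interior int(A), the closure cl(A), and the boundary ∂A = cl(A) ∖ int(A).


int(A) = {η, θ, ι, λ}, cl(A) = {η, θ, ι, κ, λ}, ∂A = {κ}.

Closed sets in (X, τ) are complements of opens:
  closed(X, τ) = {∅, {ι}, {κ}, {ι, κ}, {η, ι, λ}, {θ, ι, κ}, {η, ι, κ, λ}, {η, θ, ι, κ, λ}}.
int(A) = ⋃ {U ∈ τ : U ⊆ A}. Opens contained in A: ∅, {θ}, {η, λ}, {η, θ, λ}, {η, θ, ι, λ}.
Taking the union of these: int(A) = {η, θ, ι, λ}.
cl(A) = ⋂ {C closed : A ⊆ C}. Closed sets containing A: {η, θ, ι, κ, λ}.
Intersecting these: cl(A) = {η, θ, ι, κ, λ}.
∂A = cl(A) ∖ int(A) = {η, θ, ι, κ, λ} ∖ {η, θ, ι, λ} = {κ}.


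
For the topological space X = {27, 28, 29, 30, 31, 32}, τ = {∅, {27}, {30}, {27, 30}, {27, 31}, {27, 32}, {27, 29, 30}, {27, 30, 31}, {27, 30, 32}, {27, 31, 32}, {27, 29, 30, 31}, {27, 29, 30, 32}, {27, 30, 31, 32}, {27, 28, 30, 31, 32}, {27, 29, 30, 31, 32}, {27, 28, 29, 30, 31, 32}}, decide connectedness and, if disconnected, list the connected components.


(X, τ) is connected.

Find clopen sets (U ∈ τ with X ∖ U ∈ τ):
  U = ∅, X ∖ U = {27, 28, 29, 30, 31, 32} — both open, so U is clopen.
  U = {27, 28, 29, 30, 31, 32}, X ∖ U = ∅ — both open, so U is clopen.
Only trivial clopens (∅ and X) exist, so (X, τ) is connected.
Compute connected components by grouping points that agree on all clopens:
  component: {27, 28, 29, 30, 31, 32}


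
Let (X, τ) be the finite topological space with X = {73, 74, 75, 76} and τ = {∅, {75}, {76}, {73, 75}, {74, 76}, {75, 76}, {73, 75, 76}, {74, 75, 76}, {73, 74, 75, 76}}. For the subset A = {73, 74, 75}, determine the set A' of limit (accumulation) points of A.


A' = {73}

For each x ∈ X, list the open sets U ∈ τ with x ∈ U, then check whether U ∩ (A ∖ {x}) ≠ ∅ for every such U.
  x = 73: opens ∋ x are {73, 75}, {73, 75, 76}, {73, 74, 75, 76}; each meets A ∖ {73}, so x IS a limit point.
  x = 74: open {74, 76} ∋ x has {74, 76} ∩ (A ∖ {74}) = ∅, so x is NOT a limit point.
  x = 75: open {75} ∋ x has {75} ∩ (A ∖ {75}) = ∅, so x is NOT a limit point.
  x = 76: open {76} ∋ x has {76} ∩ (A ∖ {76}) = ∅, so x is NOT a limit point.
Collecting: A' = {73}.


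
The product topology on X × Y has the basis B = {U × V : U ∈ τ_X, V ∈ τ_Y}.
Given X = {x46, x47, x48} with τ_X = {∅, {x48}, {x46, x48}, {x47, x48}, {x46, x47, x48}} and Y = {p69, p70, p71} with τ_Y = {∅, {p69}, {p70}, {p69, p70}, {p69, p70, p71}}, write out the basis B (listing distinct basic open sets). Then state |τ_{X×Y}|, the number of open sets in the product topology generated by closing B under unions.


Basis B = {∅ × ∅, {x48} × {p69}, {x48} × {p70}, {x46, x48} × {p69}, {x46, x48} × {p70}, {x47, x48} × {p69}, {x47, x48} × {p70}, {x48} × {p69, p70}, {x46, x47, x48} × {p69}, {x46, x47, x48} × {p70}, {x48} × {p69, p70, p71}, {x46, x48} × {p69, p70}, {x47, x48} × {p69, p70}, {x46, x48} × {p69, p70, p71}, {x46, x47, x48} × {p69, p70}, {x47, x48} × {p69, p70, p71}, {x46, x47, x48} × {p69, p70, p71}}; |τ_{X×Y}| = 50.

Enumerate products U × V with U ∈ τ_X, V ∈ τ_Y (deduplicated):
  ∅ × ∅ = {} (∅)
  {x48} × {p69} = {(x48,p69)}
  {x48} × {p70} = {(x48,p70)}
  {x46, x48} × {p69} = {(x46,p69), (x48,p69)}
  {x46, x48} × {p70} = {(x46,p70), (x48,p70)}
  {x47, x48} × {p69} = {(x47,p69), (x48,p69)}
  {x47, x48} × {p70} = {(x47,p70), (x48,p70)}
  {x48} × {p69, p70} = {(x48,p69), (x48,p70)}
  {x46, x47, x48} × {p69} = {(x46,p69), (x47,p69), (x48,p69)}
  {x46, x47, x48} × {p70} = {(x46,p70), (x47,p70), (x48,p70)}
  {x48} × {p69, p70, p71} = {(x48,p69), (x48,p70), (x48,p71)}
  {x46, x48} × {p69, p70} = {(x46,p69), (x46,p70), (x48,p69), (x48,p70)}
  {x47, x48} × {p69, p70} = {(x47,p69), (x47,p70), (x48,p69), (x48,p70)}
  {x46, x48} × {p69, p70, p71} = {(x46,p69), (x46,p70), (x46,p71), (x48,p69), (x48,p70), (x48,p71)}
  {x46, x47, x48} × {p69, p70} = {(x46,p69), (x46,p70), (x47,p69), (x47,p70), (x48,p69), (x48,p70)}
  {x47, x48} × {p69, p70, p71} = {(x47,p69), (x47,p70), (x47,p71), (x48,p69), (x48,p70), (x48,p71)}
  {x46, x47, x48} × {p69, p70, p71} = {(x46,p69), (x46,p70), (x46,p71), (x47,p69), (x47,p70), (x47,p71), (x48,p69), (x48,p70), (x48,p71)}
These 17 distinct sets form the basis B.
Close under arbitrary unions to get τ_{X×Y}; counting gives |τ_{X×Y}| = 50.


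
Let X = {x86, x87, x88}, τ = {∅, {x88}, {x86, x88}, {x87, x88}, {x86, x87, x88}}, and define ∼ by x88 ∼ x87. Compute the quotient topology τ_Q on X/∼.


X/∼ = {[x86], [x87=x88]}; |τ_Q| = 3.

Equivalence classes: [x86], [x87=x88].
Quotient map π: X → X/∼ sends x86 ↦ [x86], x87 ↦ [x87=x88], x88 ↦ [x87=x88].
For each subset V ⊆ X/∼, compute π^{-1}(V) ⊆ X and check whether π^{-1}(V) ∈ τ. V is open in τ_Q iff π^{-1}(V) ∈ τ.
  V = {}: π^{-1}(V) = ∅ ∈ τ ✓.
  V = {[x86]}: π^{-1}(V) = {x86} ∉ τ ✗.
  V = {[x87=x88]}: π^{-1}(V) = {x87, x88} ∈ τ ✓.
  V = {[x86], [x87=x88]}: π^{-1}(V) = {x86, x87, x88} ∈ τ ✓.
Open sets in the quotient: τ_Q = {{}, {[x87=x88]}, {[x86], [x87=x88]}} (3 elements).


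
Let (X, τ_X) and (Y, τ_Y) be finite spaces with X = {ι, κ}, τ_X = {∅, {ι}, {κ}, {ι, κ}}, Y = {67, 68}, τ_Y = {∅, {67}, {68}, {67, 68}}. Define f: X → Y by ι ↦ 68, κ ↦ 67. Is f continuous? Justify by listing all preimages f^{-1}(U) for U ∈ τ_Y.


f IS continuous.

Compute f^{-1}(U) for each U ∈ τ_Y:
  U = ∅: f^{-1}(U) = ∅ ∈ τ_X ✓.
  U = {67}: f^{-1}(U) = {κ} ∈ τ_X ✓.
  U = {68}: f^{-1}(U) = {ι} ∈ τ_X ✓.
  U = {67, 68}: f^{-1}(U) = {ι, κ} ∈ τ_X ✓.
Every preimage lies in τ_X, so f IS continuous.


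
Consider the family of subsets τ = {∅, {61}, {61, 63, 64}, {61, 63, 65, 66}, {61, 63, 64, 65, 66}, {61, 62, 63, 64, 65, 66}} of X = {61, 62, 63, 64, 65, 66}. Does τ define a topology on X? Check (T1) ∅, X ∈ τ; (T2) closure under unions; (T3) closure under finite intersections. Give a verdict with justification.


τ is NOT a topology on X.

Axiom (T1): ∅ ∈ τ? Yes; X ∈ τ? Yes.
Axiom (T2/T3): check pairwise unions and intersections of members of τ.
Counterexample for (T3): {61, 63, 64} ∩ {61, 63, 65, 66} = {61, 63} ∉ τ. Therefore τ is NOT a topology.


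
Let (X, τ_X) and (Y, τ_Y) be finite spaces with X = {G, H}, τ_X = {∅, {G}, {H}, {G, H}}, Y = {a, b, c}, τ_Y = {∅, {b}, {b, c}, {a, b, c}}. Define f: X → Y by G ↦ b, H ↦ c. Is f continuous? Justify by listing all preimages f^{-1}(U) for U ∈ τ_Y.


f IS continuous.

Compute f^{-1}(U) for each U ∈ τ_Y:
  U = ∅: f^{-1}(U) = ∅ ∈ τ_X ✓.
  U = {b}: f^{-1}(U) = {G} ∈ τ_X ✓.
  U = {b, c}: f^{-1}(U) = {G, H} ∈ τ_X ✓.
  U = {a, b, c}: f^{-1}(U) = {G, H} ∈ τ_X ✓.
Every preimage lies in τ_X, so f IS continuous.


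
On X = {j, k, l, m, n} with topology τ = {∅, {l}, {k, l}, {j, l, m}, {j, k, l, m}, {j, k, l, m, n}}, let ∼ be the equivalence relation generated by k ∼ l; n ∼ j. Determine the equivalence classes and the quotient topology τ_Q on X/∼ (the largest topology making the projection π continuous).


X/∼ = {[j=n], [k=l], [m]}; |τ_Q| = 3.

Equivalence classes: [j=n], [k=l], [m].
Quotient map π: X → X/∼ sends j ↦ [j=n], k ↦ [k=l], l ↦ [k=l], m ↦ [m], n ↦ [j=n].
For each subset V ⊆ X/∼, compute π^{-1}(V) ⊆ X and check whether π^{-1}(V) ∈ τ. V is open in τ_Q iff π^{-1}(V) ∈ τ.
  V = {}: π^{-1}(V) = ∅ ∈ τ ✓.
  V = {[j=n]}: π^{-1}(V) = {j, n} ∉ τ ✗.
  V = {[k=l]}: π^{-1}(V) = {k, l} ∈ τ ✓.
  V = {[j=n], [k=l]}: π^{-1}(V) = {j, k, l, n} ∉ τ ✗.
  V = {[m]}: π^{-1}(V) = {m} ∉ τ ✗.
  V = {[j=n], [m]}: π^{-1}(V) = {j, m, n} ∉ τ ✗.
  V = {[k=l], [m]}: π^{-1}(V) = {k, l, m} ∉ τ ✗.
  V = {[j=n], [k=l], [m]}: π^{-1}(V) = {j, k, l, m, n} ∈ τ ✓.
Open sets in the quotient: τ_Q = {{}, {[k=l]}, {[j=n], [k=l], [m]}} (3 elements).


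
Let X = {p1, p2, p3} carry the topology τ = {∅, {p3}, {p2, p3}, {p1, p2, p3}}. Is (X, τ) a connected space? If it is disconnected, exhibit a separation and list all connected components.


(X, τ) is connected.

Find clopen sets (U ∈ τ with X ∖ U ∈ τ):
  U = ∅, X ∖ U = {p1, p2, p3} — both open, so U is clopen.
  U = {p1, p2, p3}, X ∖ U = ∅ — both open, so U is clopen.
Only trivial clopens (∅ and X) exist, so (X, τ) is connected.
Compute connected components by grouping points that agree on all clopens:
  component: {p1, p2, p3}


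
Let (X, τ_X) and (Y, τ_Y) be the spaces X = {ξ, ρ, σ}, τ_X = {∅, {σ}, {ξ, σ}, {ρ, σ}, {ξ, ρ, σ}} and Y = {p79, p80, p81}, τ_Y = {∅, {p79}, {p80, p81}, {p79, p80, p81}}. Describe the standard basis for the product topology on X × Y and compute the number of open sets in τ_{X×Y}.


Basis B = {∅ × ∅, {σ} × {p79}, {ξ, σ} × {p79}, {ρ, σ} × {p79}, {σ} × {p80, p81}, {ξ, ρ, σ} × {p79}, {σ} × {p79, p80, p81}, {ξ, σ} × {p80, p81}, {ρ, σ} × {p80, p81}, {ξ, σ} × {p79, p80, p81}, {ξ, ρ, σ} × {p80, p81}, {ρ, σ} × {p79, p80, p81}, {ξ, ρ, σ} × {p79, p80, p81}}; |τ_{X×Y}| = 25.

Enumerate products U × V with U ∈ τ_X, V ∈ τ_Y (deduplicated):
  ∅ × ∅ = {} (∅)
  {σ} × {p79} = {(σ,p79)}
  {ξ, σ} × {p79} = {(ξ,p79), (σ,p79)}
  {ρ, σ} × {p79} = {(ρ,p79), (σ,p79)}
  {σ} × {p80, p81} = {(σ,p80), (σ,p81)}
  {ξ, ρ, σ} × {p79} = {(ξ,p79), (ρ,p79), (σ,p79)}
  {σ} × {p79, p80, p81} = {(σ,p79), (σ,p80), (σ,p81)}
  {ξ, σ} × {p80, p81} = {(ξ,p80), (ξ,p81), (σ,p80), (σ,p81)}
  {ρ, σ} × {p80, p81} = {(ρ,p80), (ρ,p81), (σ,p80), (σ,p81)}
  {ξ, σ} × {p79, p80, p81} = {(ξ,p79), (ξ,p80), (ξ,p81), (σ,p79), (σ,p80), (σ,p81)}
  {ξ, ρ, σ} × {p80, p81} = {(ξ,p80), (ξ,p81), (ρ,p80), (ρ,p81), (σ,p80), (σ,p81)}
  {ρ, σ} × {p79, p80, p81} = {(ρ,p79), (ρ,p80), (ρ,p81), (σ,p79), (σ,p80), (σ,p81)}
  {ξ, ρ, σ} × {p79, p80, p81} = {(ξ,p79), (ξ,p80), (ξ,p81), (ρ,p79), (ρ,p80), (ρ,p81), (σ,p79), (σ,p80), (σ,p81)}
These 13 distinct sets form the basis B.
Close under arbitrary unions to get τ_{X×Y}; counting gives |τ_{X×Y}| = 25.


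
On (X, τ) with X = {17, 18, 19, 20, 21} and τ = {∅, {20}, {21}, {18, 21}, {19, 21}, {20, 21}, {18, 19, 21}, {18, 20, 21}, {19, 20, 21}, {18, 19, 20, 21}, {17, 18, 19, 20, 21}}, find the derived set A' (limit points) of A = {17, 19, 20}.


A' = {17}

For each x ∈ X, list the open sets U ∈ τ with x ∈ U, then check whether U ∩ (A ∖ {x}) ≠ ∅ for every such U.
  x = 17: opens ∋ x are {17, 18, 19, 20, 21}; each meets A ∖ {17}, so x IS a limit point.
  x = 18: open {18, 21} ∋ x has {18, 21} ∩ (A ∖ {18}) = ∅, so x is NOT a limit point.
  x = 19: open {19, 21} ∋ x has {19, 21} ∩ (A ∖ {19}) = ∅, so x is NOT a limit point.
  x = 20: open {20} ∋ x has {20} ∩ (A ∖ {20}) = ∅, so x is NOT a limit point.
  x = 21: open {21} ∋ x has {21} ∩ (A ∖ {21}) = ∅, so x is NOT a limit point.
Collecting: A' = {17}.


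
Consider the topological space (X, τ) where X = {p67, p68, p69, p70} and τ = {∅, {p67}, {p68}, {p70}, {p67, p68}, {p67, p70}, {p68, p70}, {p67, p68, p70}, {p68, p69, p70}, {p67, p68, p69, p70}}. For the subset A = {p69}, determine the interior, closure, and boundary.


int(A) = ∅, cl(A) = {p69}, ∂A = {p69}.

Closed sets in (X, τ) are complements of opens:
  closed(X, τ) = {∅, {p67}, {p69}, {p67, p69}, {p68, p69}, {p69, p70}, {p67, p68, p69}, {p67, p69, p70}, {p68, p69, p70}, {p67, p68, p69, p70}}.
int(A) = ⋃ {U ∈ τ : U ⊆ A}. Opens contained in A: ∅.
Taking the union of these: int(A) = ∅.
cl(A) = ⋂ {C closed : A ⊆ C}. Closed sets containing A: {p69}, {p67, p69}, {p68, p69}, {p69, p70}, {p67, p68, p69}, {p67, p69, p70}, {p68, p69, p70}, {p67, p68, p69, p70}.
Intersecting these: cl(A) = {p69}.
∂A = cl(A) ∖ int(A) = {p69} ∖ ∅ = {p69}.


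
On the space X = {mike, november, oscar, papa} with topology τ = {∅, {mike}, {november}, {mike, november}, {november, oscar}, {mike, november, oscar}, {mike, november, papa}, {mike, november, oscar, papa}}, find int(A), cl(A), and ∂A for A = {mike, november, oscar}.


int(A) = {mike, november, oscar}, cl(A) = {mike, november, oscar, papa}, ∂A = {papa}.

Closed sets in (X, τ) are complements of opens:
  closed(X, τ) = {∅, {oscar}, {papa}, {mike, papa}, {oscar, papa}, {mike, oscar, papa}, {november, oscar, papa}, {mike, november, oscar, papa}}.
int(A) = ⋃ {U ∈ τ : U ⊆ A}. Opens contained in A: ∅, {mike}, {november}, {mike, november}, {november, oscar}, {mike, november, oscar}.
Taking the union of these: int(A) = {mike, november, oscar}.
cl(A) = ⋂ {C closed : A ⊆ C}. Closed sets containing A: {mike, november, oscar, papa}.
Intersecting these: cl(A) = {mike, november, oscar, papa}.
∂A = cl(A) ∖ int(A) = {mike, november, oscar, papa} ∖ {mike, november, oscar} = {papa}.


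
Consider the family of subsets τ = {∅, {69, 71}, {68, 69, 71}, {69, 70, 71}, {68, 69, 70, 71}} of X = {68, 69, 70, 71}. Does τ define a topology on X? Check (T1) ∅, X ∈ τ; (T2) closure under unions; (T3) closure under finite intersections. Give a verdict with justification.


τ IS a topology on X.

Axiom (T1): ∅ ∈ τ? Yes; X ∈ τ? Yes.
Axiom (T2/T3): check pairwise unions and intersections of members of τ.
All pairwise intersections and unions checked — each lies in τ. Therefore τ satisfies (T1), (T2), (T3): it IS a topology on X.


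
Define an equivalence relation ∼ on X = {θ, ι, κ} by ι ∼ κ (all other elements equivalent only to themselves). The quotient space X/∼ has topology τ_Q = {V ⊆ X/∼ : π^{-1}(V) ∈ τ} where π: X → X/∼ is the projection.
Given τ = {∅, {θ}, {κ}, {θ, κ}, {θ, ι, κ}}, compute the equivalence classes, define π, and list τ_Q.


X/∼ = {[θ], [ι=κ]}; |τ_Q| = 3.

Equivalence classes: [θ], [ι=κ].
Quotient map π: X → X/∼ sends θ ↦ [θ], ι ↦ [ι=κ], κ ↦ [ι=κ].
For each subset V ⊆ X/∼, compute π^{-1}(V) ⊆ X and check whether π^{-1}(V) ∈ τ. V is open in τ_Q iff π^{-1}(V) ∈ τ.
  V = {}: π^{-1}(V) = ∅ ∈ τ ✓.
  V = {[θ]}: π^{-1}(V) = {θ} ∈ τ ✓.
  V = {[ι=κ]}: π^{-1}(V) = {ι, κ} ∉ τ ✗.
  V = {[θ], [ι=κ]}: π^{-1}(V) = {θ, ι, κ} ∈ τ ✓.
Open sets in the quotient: τ_Q = {{}, {[θ]}, {[θ], [ι=κ]}} (3 elements).


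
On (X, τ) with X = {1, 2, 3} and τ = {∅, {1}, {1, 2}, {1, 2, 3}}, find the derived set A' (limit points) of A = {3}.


A' = ∅

For each x ∈ X, list the open sets U ∈ τ with x ∈ U, then check whether U ∩ (A ∖ {x}) ≠ ∅ for every such U.
  x = 1: open {1} ∋ x has {1} ∩ (A ∖ {1}) = ∅, so x is NOT a limit point.
  x = 2: open {1, 2} ∋ x has {1, 2} ∩ (A ∖ {2}) = ∅, so x is NOT a limit point.
  x = 3: open {1, 2, 3} ∋ x has {1, 2, 3} ∩ (A ∖ {3}) = ∅, so x is NOT a limit point.
Collecting: A' = ∅.


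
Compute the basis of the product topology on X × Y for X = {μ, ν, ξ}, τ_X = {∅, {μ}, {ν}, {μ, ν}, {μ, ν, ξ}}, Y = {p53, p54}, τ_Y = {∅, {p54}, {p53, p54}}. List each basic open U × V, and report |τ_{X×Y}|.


Basis B = {∅ × ∅, {μ} × {p54}, {ν} × {p54}, {μ} × {p53, p54}, {μ, ν} × {p54}, {ν} × {p53, p54}, {μ, ν, ξ} × {p54}, {μ, ν} × {p53, p54}, {μ, ν, ξ} × {p53, p54}}; |τ_{X×Y}| = 14.

Enumerate products U × V with U ∈ τ_X, V ∈ τ_Y (deduplicated):
  ∅ × ∅ = {} (∅)
  {μ} × {p54} = {(μ,p54)}
  {ν} × {p54} = {(ν,p54)}
  {μ} × {p53, p54} = {(μ,p53), (μ,p54)}
  {μ, ν} × {p54} = {(μ,p54), (ν,p54)}
  {ν} × {p53, p54} = {(ν,p53), (ν,p54)}
  {μ, ν, ξ} × {p54} = {(μ,p54), (ν,p54), (ξ,p54)}
  {μ, ν} × {p53, p54} = {(μ,p53), (μ,p54), (ν,p53), (ν,p54)}
  {μ, ν, ξ} × {p53, p54} = {(μ,p53), (μ,p54), (ν,p53), (ν,p54), (ξ,p53), (ξ,p54)}
These 9 distinct sets form the basis B.
Close under arbitrary unions to get τ_{X×Y}; counting gives |τ_{X×Y}| = 14.


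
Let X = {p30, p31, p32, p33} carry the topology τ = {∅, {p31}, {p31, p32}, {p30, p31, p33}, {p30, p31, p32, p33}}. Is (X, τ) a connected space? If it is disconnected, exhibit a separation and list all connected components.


(X, τ) is connected.

Find clopen sets (U ∈ τ with X ∖ U ∈ τ):
  U = ∅, X ∖ U = {p30, p31, p32, p33} — both open, so U is clopen.
  U = {p30, p31, p32, p33}, X ∖ U = ∅ — both open, so U is clopen.
Only trivial clopens (∅ and X) exist, so (X, τ) is connected.
Compute connected components by grouping points that agree on all clopens:
  component: {p30, p31, p32, p33}


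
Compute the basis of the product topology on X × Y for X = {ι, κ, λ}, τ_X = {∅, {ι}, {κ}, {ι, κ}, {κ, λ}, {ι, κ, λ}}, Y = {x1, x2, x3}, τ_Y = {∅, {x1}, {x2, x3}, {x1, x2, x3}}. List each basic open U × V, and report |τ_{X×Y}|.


Basis B = {∅ × ∅, {ι} × {x1}, {κ} × {x1}, {ι, κ} × {x1}, {ι} × {x2, x3}, {κ, λ} × {x1}, {κ} × {x2, x3}, {ι} × {x1, x2, x3}, {ι, κ, λ} × {x1}, {κ} × {x1, x2, x3}, {ι, κ} × {x2, x3}, {κ, λ} × {x2, x3}, {ι, κ} × {x1, x2, x3}, {ι, κ, λ} × {x2, x3}, {κ, λ} × {x1, x2, x3}, {ι, κ, λ} × {x1, x2, x3}}; |τ_{X×Y}| = 36.

Enumerate products U × V with U ∈ τ_X, V ∈ τ_Y (deduplicated):
  ∅ × ∅ = {} (∅)
  {ι} × {x1} = {(ι,x1)}
  {κ} × {x1} = {(κ,x1)}
  {ι, κ} × {x1} = {(ι,x1), (κ,x1)}
  {ι} × {x2, x3} = {(ι,x2), (ι,x3)}
  {κ, λ} × {x1} = {(κ,x1), (λ,x1)}
  {κ} × {x2, x3} = {(κ,x2), (κ,x3)}
  {ι} × {x1, x2, x3} = {(ι,x1), (ι,x2), (ι,x3)}
  {ι, κ, λ} × {x1} = {(ι,x1), (κ,x1), (λ,x1)}
  {κ} × {x1, x2, x3} = {(κ,x1), (κ,x2), (κ,x3)}
  {ι, κ} × {x2, x3} = {(ι,x2), (ι,x3), (κ,x2), (κ,x3)}
  {κ, λ} × {x2, x3} = {(κ,x2), (κ,x3), (λ,x2), (λ,x3)}
  {ι, κ} × {x1, x2, x3} = {(ι,x1), (ι,x2), (ι,x3), (κ,x1), (κ,x2), (κ,x3)}
  {ι, κ, λ} × {x2, x3} = {(ι,x2), (ι,x3), (κ,x2), (κ,x3), (λ,x2), (λ,x3)}
  {κ, λ} × {x1, x2, x3} = {(κ,x1), (κ,x2), (κ,x3), (λ,x1), (λ,x2), (λ,x3)}
  {ι, κ, λ} × {x1, x2, x3} = {(ι,x1), (ι,x2), (ι,x3), (κ,x1), (κ,x2), (κ,x3), (λ,x1), (λ,x2), (λ,x3)}
These 16 distinct sets form the basis B.
Close under arbitrary unions to get τ_{X×Y}; counting gives |τ_{X×Y}| = 36.


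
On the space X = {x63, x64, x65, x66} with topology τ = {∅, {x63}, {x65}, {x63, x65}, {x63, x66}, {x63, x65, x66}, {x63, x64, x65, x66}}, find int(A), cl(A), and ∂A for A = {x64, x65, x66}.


int(A) = {x65}, cl(A) = {x64, x65, x66}, ∂A = {x64, x66}.

Closed sets in (X, τ) are complements of opens:
  closed(X, τ) = {∅, {x64}, {x64, x65}, {x64, x66}, {x63, x64, x66}, {x64, x65, x66}, {x63, x64, x65, x66}}.
int(A) = ⋃ {U ∈ τ : U ⊆ A}. Opens contained in A: ∅, {x65}.
Taking the union of these: int(A) = {x65}.
cl(A) = ⋂ {C closed : A ⊆ C}. Closed sets containing A: {x64, x65, x66}, {x63, x64, x65, x66}.
Intersecting these: cl(A) = {x64, x65, x66}.
∂A = cl(A) ∖ int(A) = {x64, x65, x66} ∖ {x65} = {x64, x66}.


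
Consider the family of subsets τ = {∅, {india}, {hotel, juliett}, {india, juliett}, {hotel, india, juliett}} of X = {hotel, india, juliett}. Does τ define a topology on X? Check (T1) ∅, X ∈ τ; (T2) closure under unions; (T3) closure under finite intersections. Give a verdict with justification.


τ is NOT a topology on X.

Axiom (T1): ∅ ∈ τ? Yes; X ∈ τ? Yes.
Axiom (T2/T3): check pairwise unions and intersections of members of τ.
Counterexample for (T3): {hotel, juliett} ∩ {india, juliett} = {juliett} ∉ τ. Therefore τ is NOT a topology.


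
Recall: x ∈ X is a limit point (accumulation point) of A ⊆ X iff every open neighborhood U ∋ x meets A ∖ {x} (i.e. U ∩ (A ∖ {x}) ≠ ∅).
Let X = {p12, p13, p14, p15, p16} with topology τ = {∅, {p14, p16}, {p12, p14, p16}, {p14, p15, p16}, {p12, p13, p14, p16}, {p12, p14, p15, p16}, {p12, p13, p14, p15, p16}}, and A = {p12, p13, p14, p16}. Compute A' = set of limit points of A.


A' = {p12, p13, p14, p15, p16}

For each x ∈ X, list the open sets U ∈ τ with x ∈ U, then check whether U ∩ (A ∖ {x}) ≠ ∅ for every such U.
  x = p12: opens ∋ x are {p12, p14, p16}, {p12, p13, p14, p16}, {p12, p14, p15, p16}, {p12, p13, p14, p15, p16}; each meets A ∖ {p12}, so x IS a limit point.
  x = p13: opens ∋ x are {p12, p13, p14, p16}, {p12, p13, p14, p15, p16}; each meets A ∖ {p13}, so x IS a limit point.
  x = p14: opens ∋ x are {p14, p16}, {p12, p14, p16}, {p14, p15, p16}, {p12, p13, p14, p16}, {p12, p14, p15, p16}, {p12, p13, p14, p15, p16}; each meets A ∖ {p14}, so x IS a limit point.
  x = p15: opens ∋ x are {p14, p15, p16}, {p12, p14, p15, p16}, {p12, p13, p14, p15, p16}; each meets A ∖ {p15}, so x IS a limit point.
  x = p16: opens ∋ x are {p14, p16}, {p12, p14, p16}, {p14, p15, p16}, {p12, p13, p14, p16}, {p12, p14, p15, p16}, {p12, p13, p14, p15, p16}; each meets A ∖ {p16}, so x IS a limit point.
Collecting: A' = {p12, p13, p14, p15, p16}.


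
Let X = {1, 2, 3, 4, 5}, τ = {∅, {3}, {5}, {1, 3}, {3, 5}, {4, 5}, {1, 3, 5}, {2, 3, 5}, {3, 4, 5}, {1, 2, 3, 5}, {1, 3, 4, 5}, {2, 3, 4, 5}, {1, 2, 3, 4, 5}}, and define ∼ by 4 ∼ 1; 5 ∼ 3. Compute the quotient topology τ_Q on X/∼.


X/∼ = {[1=4], [2], [3=5]}; |τ_Q| = 5.

Equivalence classes: [1=4], [2], [3=5].
Quotient map π: X → X/∼ sends 1 ↦ [1=4], 2 ↦ [2], 3 ↦ [3=5], 4 ↦ [1=4], 5 ↦ [3=5].
For each subset V ⊆ X/∼, compute π^{-1}(V) ⊆ X and check whether π^{-1}(V) ∈ τ. V is open in τ_Q iff π^{-1}(V) ∈ τ.
  V = {}: π^{-1}(V) = ∅ ∈ τ ✓.
  V = {[1=4]}: π^{-1}(V) = {1, 4} ∉ τ ✗.
  V = {[2]}: π^{-1}(V) = {2} ∉ τ ✗.
  V = {[1=4], [2]}: π^{-1}(V) = {1, 2, 4} ∉ τ ✗.
  V = {[3=5]}: π^{-1}(V) = {3, 5} ∈ τ ✓.
  V = {[1=4], [3=5]}: π^{-1}(V) = {1, 3, 4, 5} ∈ τ ✓.
  V = {[2], [3=5]}: π^{-1}(V) = {2, 3, 5} ∈ τ ✓.
  V = {[1=4], [2], [3=5]}: π^{-1}(V) = {1, 2, 3, 4, 5} ∈ τ ✓.
Open sets in the quotient: τ_Q = {{}, {[3=5]}, {[1=4], [3=5]}, {[2], [3=5]}, {[1=4], [2], [3=5]}} (5 elements).


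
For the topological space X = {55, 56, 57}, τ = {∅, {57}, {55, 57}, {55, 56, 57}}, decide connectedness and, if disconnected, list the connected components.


(X, τ) is connected.

Find clopen sets (U ∈ τ with X ∖ U ∈ τ):
  U = ∅, X ∖ U = {55, 56, 57} — both open, so U is clopen.
  U = {55, 56, 57}, X ∖ U = ∅ — both open, so U is clopen.
Only trivial clopens (∅ and X) exist, so (X, τ) is connected.
Compute connected components by grouping points that agree on all clopens:
  component: {55, 56, 57}


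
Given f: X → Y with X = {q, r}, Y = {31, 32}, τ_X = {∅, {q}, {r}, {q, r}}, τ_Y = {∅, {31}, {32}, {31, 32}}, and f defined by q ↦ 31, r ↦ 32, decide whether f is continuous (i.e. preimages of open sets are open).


f IS continuous.

Compute f^{-1}(U) for each U ∈ τ_Y:
  U = ∅: f^{-1}(U) = ∅ ∈ τ_X ✓.
  U = {31}: f^{-1}(U) = {q} ∈ τ_X ✓.
  U = {32}: f^{-1}(U) = {r} ∈ τ_X ✓.
  U = {31, 32}: f^{-1}(U) = {q, r} ∈ τ_X ✓.
Every preimage lies in τ_X, so f IS continuous.


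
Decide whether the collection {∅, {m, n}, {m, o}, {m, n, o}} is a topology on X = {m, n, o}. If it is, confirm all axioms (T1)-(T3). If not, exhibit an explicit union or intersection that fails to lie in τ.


τ is NOT a topology on X.

Axiom (T1): ∅ ∈ τ? Yes; X ∈ τ? Yes.
Axiom (T2/T3): check pairwise unions and intersections of members of τ.
Counterexample for (T3): {m, n} ∩ {m, o} = {m} ∉ τ. Therefore τ is NOT a topology.


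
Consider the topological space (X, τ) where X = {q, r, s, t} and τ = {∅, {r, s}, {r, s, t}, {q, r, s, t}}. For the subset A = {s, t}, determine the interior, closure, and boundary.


int(A) = ∅, cl(A) = {q, r, s, t}, ∂A = {q, r, s, t}.

Closed sets in (X, τ) are complements of opens:
  closed(X, τ) = {∅, {q}, {q, t}, {q, r, s, t}}.
int(A) = ⋃ {U ∈ τ : U ⊆ A}. Opens contained in A: ∅.
Taking the union of these: int(A) = ∅.
cl(A) = ⋂ {C closed : A ⊆ C}. Closed sets containing A: {q, r, s, t}.
Intersecting these: cl(A) = {q, r, s, t}.
∂A = cl(A) ∖ int(A) = {q, r, s, t} ∖ ∅ = {q, r, s, t}.


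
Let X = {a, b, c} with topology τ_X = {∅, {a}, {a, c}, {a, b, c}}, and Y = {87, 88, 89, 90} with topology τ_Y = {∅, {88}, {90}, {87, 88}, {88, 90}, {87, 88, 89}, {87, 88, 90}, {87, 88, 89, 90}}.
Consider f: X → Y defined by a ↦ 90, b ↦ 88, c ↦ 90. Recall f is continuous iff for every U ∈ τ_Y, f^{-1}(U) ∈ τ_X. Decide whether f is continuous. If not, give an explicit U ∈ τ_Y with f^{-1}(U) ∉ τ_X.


f is NOT continuous.

Compute f^{-1}(U) for each U ∈ τ_Y:
  U = ∅: f^{-1}(U) = ∅ ∈ τ_X ✓.
  U = {88}: f^{-1}(U) = {b} ∉ τ_X ✗.
  U = {90}: f^{-1}(U) = {a, c} ∈ τ_X ✓.
  U = {87, 88}: f^{-1}(U) = {b} ∉ τ_X ✗.
  U = {88, 90}: f^{-1}(U) = {a, b, c} ∈ τ_X ✓.
  U = {87, 88, 89}: f^{-1}(U) = {b} ∉ τ_X ✗.
  U = {87, 88, 90}: f^{-1}(U) = {a, b, c} ∈ τ_X ✓.
  U = {87, 88, 89, 90}: f^{-1}(U) = {a, b, c} ∈ τ_X ✓.
Found U = {88} with f^{-1}(U) = {b} not in τ_X. Therefore f is NOT continuous.
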